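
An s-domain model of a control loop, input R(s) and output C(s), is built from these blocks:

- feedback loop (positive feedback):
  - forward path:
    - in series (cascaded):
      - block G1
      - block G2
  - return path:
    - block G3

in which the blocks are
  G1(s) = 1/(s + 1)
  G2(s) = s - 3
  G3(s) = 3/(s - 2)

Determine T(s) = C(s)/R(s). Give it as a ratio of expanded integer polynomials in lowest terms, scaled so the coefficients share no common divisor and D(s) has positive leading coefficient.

(1) combine G1, G2 in series: (s - 3)/(s + 1)
(2) reduce the feedback loop with forward (G1*G2) and return G3; the result is T(s) itself (integer coefficients, no common factor, positive leading denominator coefficient)

Answer: (s^2 - 5*s + 6)/(s^2 - 4*s + 7)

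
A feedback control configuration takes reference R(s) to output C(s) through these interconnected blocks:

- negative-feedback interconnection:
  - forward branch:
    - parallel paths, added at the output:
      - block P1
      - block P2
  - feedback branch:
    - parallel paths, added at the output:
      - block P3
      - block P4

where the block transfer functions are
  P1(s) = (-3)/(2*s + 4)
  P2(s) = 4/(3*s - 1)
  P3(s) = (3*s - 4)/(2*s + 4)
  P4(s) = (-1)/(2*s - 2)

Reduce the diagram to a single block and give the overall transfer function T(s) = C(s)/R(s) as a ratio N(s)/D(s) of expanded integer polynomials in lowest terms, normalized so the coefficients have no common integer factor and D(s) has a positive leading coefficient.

Step 1: reduce the parallel group P1, P2, giving (19 - s)/(6*s^2 + 10*s - 4)
Step 2: combine P3, P4 in parallel, giving (3*s^2 - 8*s + 2)/(2*s^2 + 2*s - 4)
Step 3: apply the feedback formula to (P1+P2), (P3+P4), giving the overall T(s)

Hence the answer: (-2*s^3 + 36*s^2 + 42*s - 76)/(12*s^4 + 29*s^3 + 53*s^2 - 202*s + 54)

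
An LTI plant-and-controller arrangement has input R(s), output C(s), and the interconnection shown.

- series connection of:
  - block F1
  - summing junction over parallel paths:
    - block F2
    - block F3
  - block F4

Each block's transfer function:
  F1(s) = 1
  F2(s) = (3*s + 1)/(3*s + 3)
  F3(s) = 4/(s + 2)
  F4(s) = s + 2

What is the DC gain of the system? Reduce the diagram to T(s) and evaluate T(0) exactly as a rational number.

Reducing step by step:

Step 1. combine F2, F3 in parallel; result (3*s^2 + 19*s + 14)/(3*s^2 + 9*s + 6)
Step 2. reduce the series chain F1, (F2+F3), F4; result (3*s^2 + 19*s + 14)/(3*s + 3)
That last expression is T(s); at s = 0 only the constant terms survive, so T(0) = 14/3.

Answer: 14/3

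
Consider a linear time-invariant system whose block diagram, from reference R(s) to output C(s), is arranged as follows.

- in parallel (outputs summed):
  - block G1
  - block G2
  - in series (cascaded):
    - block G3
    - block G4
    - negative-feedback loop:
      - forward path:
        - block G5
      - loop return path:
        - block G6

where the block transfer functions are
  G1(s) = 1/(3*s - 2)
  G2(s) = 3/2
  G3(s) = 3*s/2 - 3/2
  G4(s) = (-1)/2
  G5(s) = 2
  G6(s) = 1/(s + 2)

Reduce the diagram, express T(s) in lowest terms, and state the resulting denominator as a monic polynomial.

Answer: s^2 + 10*s/3 - 8/3

Working:
Step 1: collapse the loop (G5 forward, G6 return) gives (2*s + 4)/(s + 4)
Step 2: multiply G3, G4, [G5/(1+G5*G6)] (series) gives (-3*s^2 - 3*s + 6)/(2*s + 8)
Step 3: add G1, G2, (G3*G4*[G5/(1+G5*G6)]) (parallel) gives (-9*s^3 + 6*s^2 + 56*s - 28)/(6*s^2 + 20*s - 16)
T(s) is the step-3 result (common factors already cancelled). Leading coefficient of the denominator: 6. Divide through by 6 for the monic polynomial.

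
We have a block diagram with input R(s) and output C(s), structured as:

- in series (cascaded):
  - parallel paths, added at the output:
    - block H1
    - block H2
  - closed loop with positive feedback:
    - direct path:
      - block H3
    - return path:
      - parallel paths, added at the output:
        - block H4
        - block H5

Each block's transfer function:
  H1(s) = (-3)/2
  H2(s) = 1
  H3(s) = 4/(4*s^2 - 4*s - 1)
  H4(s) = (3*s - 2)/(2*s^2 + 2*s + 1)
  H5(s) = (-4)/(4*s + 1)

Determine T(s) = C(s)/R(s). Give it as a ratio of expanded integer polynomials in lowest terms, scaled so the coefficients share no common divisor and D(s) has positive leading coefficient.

Step 1. reduce the parallel group H1, H2: (-1)/2
Step 2. sum the parallel branches H4, H5: (4*s^2 - 13*s - 6)/(8*s^3 + 10*s^2 + 6*s + 1)
Step 3. close the feedback loop around H3, (H4+H5): (32*s^3 + 40*s^2 + 24*s + 4)/(32*s^5 + 8*s^4 - 24*s^3 - 46*s^2 + 42*s + 23)
Step 4. series reduction of (H1+H2), [H3/(1-H3*(H4+H5))], which is the overall transfer function T(s) = C(s)/R(s) in lowest terms

Final answer: (-16*s^3 - 20*s^2 - 12*s - 2)/(32*s^5 + 8*s^4 - 24*s^3 - 46*s^2 + 42*s + 23)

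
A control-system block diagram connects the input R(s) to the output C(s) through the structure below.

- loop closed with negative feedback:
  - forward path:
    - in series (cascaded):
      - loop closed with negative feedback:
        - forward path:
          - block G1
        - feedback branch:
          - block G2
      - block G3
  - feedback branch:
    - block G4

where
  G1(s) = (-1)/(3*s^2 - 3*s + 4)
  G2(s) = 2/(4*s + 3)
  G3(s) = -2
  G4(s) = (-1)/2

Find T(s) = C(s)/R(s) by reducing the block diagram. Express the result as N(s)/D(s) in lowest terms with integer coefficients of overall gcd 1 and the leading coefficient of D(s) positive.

Step 1. reduce the feedback loop with forward G1 and return G2 = (-4*s - 3)/(12*s^3 - 3*s^2 + 7*s + 10)
Step 2. multiply [G1/(1+G1*G2)], G3 (series) = (8*s + 6)/(12*s^3 - 3*s^2 + 7*s + 10)
Step 3. apply the feedback formula to ([G1/(1+G1*G2)]*G3), G4, giving the overall T(s)

Therefore the answer is (8*s + 6)/(12*s^3 - 3*s^2 + 3*s + 7).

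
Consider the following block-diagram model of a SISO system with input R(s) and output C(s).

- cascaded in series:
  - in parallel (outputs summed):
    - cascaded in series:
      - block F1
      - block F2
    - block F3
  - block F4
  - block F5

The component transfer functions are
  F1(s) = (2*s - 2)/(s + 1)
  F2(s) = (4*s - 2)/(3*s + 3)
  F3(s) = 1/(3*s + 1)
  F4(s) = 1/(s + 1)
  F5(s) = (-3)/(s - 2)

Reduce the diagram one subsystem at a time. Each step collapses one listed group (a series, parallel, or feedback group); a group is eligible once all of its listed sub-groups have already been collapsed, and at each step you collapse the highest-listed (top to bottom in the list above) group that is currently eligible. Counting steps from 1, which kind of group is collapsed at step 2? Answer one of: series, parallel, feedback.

[1] reduce the series chain F1, F2
[2] sum the parallel branches (F1*F2), F3
[3] combine ((F1*F2)+F3), F4, F5 in series
At step 2 the group reduced is parallel.

Therefore the answer is parallel.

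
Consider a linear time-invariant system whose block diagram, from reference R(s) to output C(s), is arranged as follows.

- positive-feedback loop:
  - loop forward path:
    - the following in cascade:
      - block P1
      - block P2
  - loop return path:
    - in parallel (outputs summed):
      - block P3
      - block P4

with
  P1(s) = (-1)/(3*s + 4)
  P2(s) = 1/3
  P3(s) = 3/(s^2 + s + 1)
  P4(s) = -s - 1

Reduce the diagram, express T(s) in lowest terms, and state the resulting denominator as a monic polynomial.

Step 1 - cascade P1, P2; result (-1)/(9*s + 12)
Step 2 - reduce the parallel group P3, P4; result (-s^3 - 2*s^2 - 2*s + 2)/(s^2 + s + 1)
Step 3 - feedback reduction of (P1*P2), (P3+P4); result (-s^2 - s - 1)/(8*s^3 + 19*s^2 + 19*s + 14)
T(s) is the step-3 result (common factors already cancelled). Leading coefficient of the denominator: 8. Divide through by 8 for the monic polynomial.

Hence the answer: s^3 + 19*s^2/8 + 19*s/8 + 7/4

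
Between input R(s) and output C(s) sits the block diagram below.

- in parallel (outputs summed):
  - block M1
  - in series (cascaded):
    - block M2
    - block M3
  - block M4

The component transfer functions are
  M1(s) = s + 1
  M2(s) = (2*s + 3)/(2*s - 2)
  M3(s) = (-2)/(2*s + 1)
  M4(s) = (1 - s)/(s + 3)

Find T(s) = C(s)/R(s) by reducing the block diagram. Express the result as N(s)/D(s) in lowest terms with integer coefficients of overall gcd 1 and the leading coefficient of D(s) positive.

Step 1 - series reduction of M2, M3: (-2*s - 3)/(2*s^2 - s - 1)
Step 2 - sum the parallel branches M1, (M2*M3), M4, which is the overall transfer function T(s) = C(s)/R(s) in lowest terms

Hence the answer: (2*s^4 + 5*s^3 + 2*s^2 - 16*s - 13)/(2*s^3 + 5*s^2 - 4*s - 3)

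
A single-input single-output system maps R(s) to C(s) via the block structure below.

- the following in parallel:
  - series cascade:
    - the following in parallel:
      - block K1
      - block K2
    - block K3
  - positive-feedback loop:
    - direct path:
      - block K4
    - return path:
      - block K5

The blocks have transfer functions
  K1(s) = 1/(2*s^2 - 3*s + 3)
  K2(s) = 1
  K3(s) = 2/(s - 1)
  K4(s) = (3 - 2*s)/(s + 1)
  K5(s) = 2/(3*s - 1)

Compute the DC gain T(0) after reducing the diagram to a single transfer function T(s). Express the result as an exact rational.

Reducing step by step:

Step 1 - sum the parallel branches K1, K2 -> (2*s^2 - 3*s + 4)/(2*s^2 - 3*s + 3)
Step 2 - multiply (K1+K2), K3 (series) -> (4*s^2 - 6*s + 8)/(2*s^3 - 5*s^2 + 6*s - 3)
Step 3 - reduce the feedback loop with forward K4 and return K5 -> (-6*s^2 + 11*s - 3)/(3*s^2 + 6*s - 7)
Step 4 - sum the parallel branches ((K1+K2)*K3), [K4/(1-K4*K5)] -> (-12*s^5 + 64*s^4 - 91*s^3 + 59*s^2 + 39*s - 47)/(6*s^5 - 3*s^4 - 26*s^3 + 62*s^2 - 60*s + 21)
The step-4 result is T(s). Setting s = 0: T(0) = -47/21.

Answer: -47/21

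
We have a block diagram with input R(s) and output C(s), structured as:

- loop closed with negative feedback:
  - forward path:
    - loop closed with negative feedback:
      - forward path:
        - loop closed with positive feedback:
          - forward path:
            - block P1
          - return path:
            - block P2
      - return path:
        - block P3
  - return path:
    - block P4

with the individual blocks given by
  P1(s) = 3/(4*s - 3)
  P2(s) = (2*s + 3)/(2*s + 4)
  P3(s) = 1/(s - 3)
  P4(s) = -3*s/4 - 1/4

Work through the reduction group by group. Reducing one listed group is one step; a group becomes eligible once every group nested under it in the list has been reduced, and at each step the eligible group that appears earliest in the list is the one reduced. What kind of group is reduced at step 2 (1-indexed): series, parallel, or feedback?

Step 1. collapse the loop (P1 forward, P2 return)
Step 2. apply the feedback formula to [P1/(1-P1*P2)], P3
Step 3. reduce the feedback loop with forward [[P1/(1-P1*P2)]/(1+[P1/(1-P1*P2)]*P3)] and return P4
So the answer for step 2 is feedback.

Therefore the answer is feedback.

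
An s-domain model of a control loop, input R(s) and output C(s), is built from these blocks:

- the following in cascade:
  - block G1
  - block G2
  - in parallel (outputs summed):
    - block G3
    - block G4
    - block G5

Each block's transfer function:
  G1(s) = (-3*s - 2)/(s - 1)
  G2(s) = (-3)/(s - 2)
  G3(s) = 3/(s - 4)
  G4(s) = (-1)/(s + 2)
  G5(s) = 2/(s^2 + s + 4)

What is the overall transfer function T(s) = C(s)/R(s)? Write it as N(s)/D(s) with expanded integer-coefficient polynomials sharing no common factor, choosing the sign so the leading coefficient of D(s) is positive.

Reducing step by step:

1. combine G3, G4, G5 in parallel -> (2*s^3 + 14*s^2 + 14*s + 24)/(s^4 - s^3 - 6*s^2 - 16*s - 32)
2. combine G1, G2, (G3+G4+G5) in series: this yields T(s), and no further normalization is needed

Answer: (18*s^4 + 138*s^3 + 210*s^2 + 300*s + 144)/(s^6 - 4*s^5 - s^4 + 4*s^2 + 64*s - 64)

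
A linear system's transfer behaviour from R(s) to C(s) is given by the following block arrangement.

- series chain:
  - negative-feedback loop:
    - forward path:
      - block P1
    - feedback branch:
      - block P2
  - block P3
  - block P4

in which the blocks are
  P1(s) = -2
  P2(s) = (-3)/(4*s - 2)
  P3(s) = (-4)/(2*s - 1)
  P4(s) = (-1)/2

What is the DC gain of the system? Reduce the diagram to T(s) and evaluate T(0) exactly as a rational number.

Reducing step by step:

Step 1 - feedback reduction of P1, P2; result (1 - 2*s)/(s + 1)
Step 2 - reduce the series chain [P1/(1+P1*P2)], P3, P4; result (-2)/(s + 1)
That last expression is T(s); at s = 0 only the constant terms survive, so T(0) = -2/1 = -2.

Answer: -2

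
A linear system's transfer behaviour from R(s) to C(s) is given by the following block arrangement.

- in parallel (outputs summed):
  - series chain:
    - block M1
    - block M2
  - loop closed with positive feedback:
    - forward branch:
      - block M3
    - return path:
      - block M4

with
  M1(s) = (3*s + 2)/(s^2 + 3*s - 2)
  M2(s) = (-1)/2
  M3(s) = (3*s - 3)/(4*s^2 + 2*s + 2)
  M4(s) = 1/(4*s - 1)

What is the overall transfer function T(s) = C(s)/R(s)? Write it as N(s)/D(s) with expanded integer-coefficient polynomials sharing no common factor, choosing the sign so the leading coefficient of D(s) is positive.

Step 1 - series reduction of M1, M2: (-3*s - 2)/(2*s^2 + 6*s - 4)
Step 2 - collapse the loop (M3 forward, M4 return): (12*s^2 - 15*s + 3)/(16*s^3 + 4*s^2 + 3*s + 1)
Step 3 - parallel reduction of (M1*M2), [M3/(1-M3*M4)]: this yields T(s), and no further normalization is needed

Final answer: (-24*s^4 - 2*s^3 - 149*s^2 + 69*s - 14)/(32*s^5 + 104*s^4 - 34*s^3 + 4*s^2 - 6*s - 4)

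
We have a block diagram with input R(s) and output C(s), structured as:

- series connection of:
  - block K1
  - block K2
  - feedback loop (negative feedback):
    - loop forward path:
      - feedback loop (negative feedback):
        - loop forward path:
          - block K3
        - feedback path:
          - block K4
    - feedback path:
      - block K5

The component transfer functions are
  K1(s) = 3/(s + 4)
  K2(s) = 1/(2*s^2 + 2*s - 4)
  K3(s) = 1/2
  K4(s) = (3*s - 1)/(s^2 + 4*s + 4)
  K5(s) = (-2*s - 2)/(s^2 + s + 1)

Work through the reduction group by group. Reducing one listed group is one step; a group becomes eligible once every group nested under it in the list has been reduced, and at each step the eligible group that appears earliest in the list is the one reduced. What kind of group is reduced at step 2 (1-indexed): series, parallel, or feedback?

Step 1: feedback reduction of K3, K4
Step 2: close the feedback loop around [K3/(1+K3*K4)], K5
Step 3: cascade K1, K2, [[K3/(1+K3*K4)]/(1+[K3/(1+K3*K4)]*K5)]
Step 2: feedback.

Hence the answer: feedback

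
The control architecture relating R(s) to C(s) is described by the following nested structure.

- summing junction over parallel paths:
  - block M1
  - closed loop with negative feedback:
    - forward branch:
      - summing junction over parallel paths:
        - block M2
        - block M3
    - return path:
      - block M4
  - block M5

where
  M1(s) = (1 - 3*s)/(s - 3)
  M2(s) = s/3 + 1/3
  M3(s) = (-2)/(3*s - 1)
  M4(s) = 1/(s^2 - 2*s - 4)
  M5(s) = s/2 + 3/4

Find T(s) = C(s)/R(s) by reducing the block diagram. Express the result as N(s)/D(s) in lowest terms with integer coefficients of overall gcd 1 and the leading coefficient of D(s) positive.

1. sum the parallel branches M2, M3, giving (3*s^2 + 2*s - 7)/(9*s - 3)
2. reduce the feedback loop with forward (M2+M3) and return M4, giving (3*s^4 - 4*s^3 - 23*s^2 + 6*s + 28)/(9*s^3 - 18*s^2 - 28*s + 5)
3. add M1, [(M2+M3)/(1+(M2+M3)*M4)], M5 (parallel): this yields T(s), and no further normalization is needed

Answer: (30*s^5 - 223*s^4 + 125*s^3 + 820*s^2 + 105*s - 361)/(36*s^4 - 180*s^3 + 104*s^2 + 356*s - 60)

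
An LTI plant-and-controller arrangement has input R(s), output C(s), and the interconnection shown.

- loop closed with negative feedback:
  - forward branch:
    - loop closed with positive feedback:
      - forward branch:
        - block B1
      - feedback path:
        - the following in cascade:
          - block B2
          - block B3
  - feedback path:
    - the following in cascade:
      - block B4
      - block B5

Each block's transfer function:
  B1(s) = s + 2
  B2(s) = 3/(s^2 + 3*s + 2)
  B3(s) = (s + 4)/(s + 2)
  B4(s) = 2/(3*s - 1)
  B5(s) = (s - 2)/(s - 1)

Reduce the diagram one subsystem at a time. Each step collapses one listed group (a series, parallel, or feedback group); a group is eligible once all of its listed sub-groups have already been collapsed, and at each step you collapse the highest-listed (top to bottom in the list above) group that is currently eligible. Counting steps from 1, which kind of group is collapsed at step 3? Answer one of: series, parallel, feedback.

Reducing step by step:

Step 1 - combine B2, B3 in series
Step 2 - collapse the loop (B1 forward, (B2*B3) return)
Step 3 - cascade B4, B5
Step 4 - reduce the feedback loop with forward [B1/(1-B1*(B2*B3))] and return (B4*B5)
At step 3 the group reduced is series.

Answer: series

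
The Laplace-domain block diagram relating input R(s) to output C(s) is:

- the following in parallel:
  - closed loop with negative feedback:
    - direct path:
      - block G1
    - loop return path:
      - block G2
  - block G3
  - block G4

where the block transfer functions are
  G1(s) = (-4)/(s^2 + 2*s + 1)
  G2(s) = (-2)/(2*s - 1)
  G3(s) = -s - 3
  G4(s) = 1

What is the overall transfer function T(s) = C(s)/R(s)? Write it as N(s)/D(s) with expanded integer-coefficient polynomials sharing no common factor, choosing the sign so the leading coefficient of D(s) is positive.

Reducing step by step:

[1] collapse the loop (G1 forward, G2 return); result (4 - 8*s)/(2*s^3 + 3*s^2 + 7)
[2] combine [G1/(1+G1*G2)], G3, G4 in parallel; the result is T(s) itself (integer coefficients, no common factor, positive leading denominator coefficient)

Answer: (-2*s^4 - 7*s^3 - 6*s^2 - 15*s - 10)/(2*s^3 + 3*s^2 + 7)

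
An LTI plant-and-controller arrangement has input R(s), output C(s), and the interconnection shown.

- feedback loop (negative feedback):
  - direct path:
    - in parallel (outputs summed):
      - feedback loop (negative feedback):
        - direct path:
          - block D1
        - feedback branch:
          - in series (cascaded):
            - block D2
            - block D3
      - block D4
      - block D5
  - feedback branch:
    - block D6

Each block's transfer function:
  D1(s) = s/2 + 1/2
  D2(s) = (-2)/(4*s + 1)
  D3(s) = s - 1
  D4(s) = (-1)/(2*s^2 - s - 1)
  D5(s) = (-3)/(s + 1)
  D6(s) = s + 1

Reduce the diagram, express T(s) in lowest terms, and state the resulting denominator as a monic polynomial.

(1) cascade D2, D3, giving (2 - 2*s)/(4*s + 1)
(2) reduce the feedback loop with forward D1 and return (D2*D3), giving (-4*s^2 - 5*s - 1)/(2*s^2 - 8*s - 4)
(3) parallel reduction of [D1/(1+D1*(D2*D3))], D4, D5, giving (-8*s^5 - 26*s^4 + 53*s^3 + 25*s^2 - 17*s - 7)/(4*s^5 - 14*s^4 - 20*s^3 + 10*s^2 + 16*s + 4)
(4) feedback reduction of ([D1/(1+D1*(D2*D3))]+D4+D5), D6, giving (8*s^5 + 26*s^4 - 53*s^3 - 25*s^2 + 17*s + 7)/(8*s^6 + 30*s^5 - 13*s^4 - 58*s^3 - 18*s^2 + 8*s + 3)
No further cancellation is possible in the step-4 result, so that is T(s). Its denominator becomes monic after dividing by the leading coefficient 8.

Answer: s^6 + 15*s^5/4 - 13*s^4/8 - 29*s^3/4 - 9*s^2/4 + s + 3/8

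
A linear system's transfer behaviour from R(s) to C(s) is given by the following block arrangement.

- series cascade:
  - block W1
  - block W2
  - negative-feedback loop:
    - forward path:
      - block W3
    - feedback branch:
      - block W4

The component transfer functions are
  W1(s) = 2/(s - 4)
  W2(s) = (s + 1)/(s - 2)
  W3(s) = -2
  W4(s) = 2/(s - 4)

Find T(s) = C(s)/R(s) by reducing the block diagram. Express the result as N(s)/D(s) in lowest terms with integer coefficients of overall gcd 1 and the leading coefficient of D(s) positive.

First reduce the diagram to T(s).

Step 1. collapse the loop (W3 forward, W4 return); result (8 - 2*s)/(s - 8)
Step 2. reduce the series chain W1, W2, [W3/(1+W3*W4)], giving the overall T(s)

Answer: (-4*s - 4)/(s^2 - 10*s + 16)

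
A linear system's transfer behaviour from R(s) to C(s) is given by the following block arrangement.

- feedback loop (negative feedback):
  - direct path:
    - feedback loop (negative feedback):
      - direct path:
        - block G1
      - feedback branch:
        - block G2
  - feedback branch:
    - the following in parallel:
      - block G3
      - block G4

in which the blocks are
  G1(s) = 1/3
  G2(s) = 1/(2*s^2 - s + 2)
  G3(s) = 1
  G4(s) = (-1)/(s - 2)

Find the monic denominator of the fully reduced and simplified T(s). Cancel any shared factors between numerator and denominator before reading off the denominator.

First reduce the diagram to T(s).

Step 1 - collapse the loop (G1 forward, G2 return) -> (2*s^2 - s + 2)/(6*s^2 - 3*s + 7)
Step 2 - reduce the parallel group G3, G4 -> (s - 3)/(s - 2)
Step 3 - apply the feedback formula to [G1/(1+G1*G2)], (G3+G4) -> (2*s^3 - 5*s^2 + 4*s - 4)/(8*s^3 - 22*s^2 + 18*s - 20)
That last expression is T(s), already simplified. Scaling its denominator by 1/8 (the reciprocal of the leading coefficient) yields the monic denominator.

Answer: s^3 - 11*s^2/4 + 9*s/4 - 5/2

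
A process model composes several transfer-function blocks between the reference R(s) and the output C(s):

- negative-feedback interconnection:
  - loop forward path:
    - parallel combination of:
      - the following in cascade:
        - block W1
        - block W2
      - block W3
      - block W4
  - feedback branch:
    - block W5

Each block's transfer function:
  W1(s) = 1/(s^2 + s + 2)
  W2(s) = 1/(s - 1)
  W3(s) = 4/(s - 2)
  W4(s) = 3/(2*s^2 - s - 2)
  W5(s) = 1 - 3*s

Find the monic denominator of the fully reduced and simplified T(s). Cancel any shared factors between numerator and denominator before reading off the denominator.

First reduce the diagram to T(s).

Step 1: combine W1, W2 in series = 1/(s^3 + s - 2)
Step 2: parallel reduction of (W1*W2), W3, W4 = (8*s^5 - s^4 - 4*s^3 - 22*s^2 - 12*s + 32)/(2*s^6 - 5*s^5 + 2*s^4 - 5*s^3 + 10*s^2 + 4*s - 8)
Step 3: apply the feedback formula to ((W1*W2)+W3+W4), W5 = (-8*s^5 + s^4 + 4*s^3 + 22*s^2 + 12*s - 32)/(22*s^6 - 6*s^5 - 13*s^4 - 57*s^3 - 24*s^2 + 104*s - 24)
T(s) is the step-3 result (common factors already cancelled). Leading coefficient of the denominator: 22. Divide through by 22 for the monic polynomial.

Answer: s^6 - 3*s^5/11 - 13*s^4/22 - 57*s^3/22 - 12*s^2/11 + 52*s/11 - 12/11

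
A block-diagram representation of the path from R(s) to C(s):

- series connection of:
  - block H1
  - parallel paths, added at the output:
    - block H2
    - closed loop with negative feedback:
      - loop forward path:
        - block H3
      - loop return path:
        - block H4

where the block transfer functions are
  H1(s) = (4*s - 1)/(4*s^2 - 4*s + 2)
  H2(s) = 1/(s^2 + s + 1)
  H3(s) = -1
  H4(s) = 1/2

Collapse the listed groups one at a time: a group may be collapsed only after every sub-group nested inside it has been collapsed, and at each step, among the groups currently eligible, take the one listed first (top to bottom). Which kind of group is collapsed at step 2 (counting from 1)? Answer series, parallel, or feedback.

Answer: parallel

Working:
Step 1: feedback reduction of H3, H4
Step 2: parallel reduction of H2, [H3/(1+H3*H4)]
Step 3: cascade H1, (H2+[H3/(1+H3*H4)])
At step 2 the group reduced is parallel.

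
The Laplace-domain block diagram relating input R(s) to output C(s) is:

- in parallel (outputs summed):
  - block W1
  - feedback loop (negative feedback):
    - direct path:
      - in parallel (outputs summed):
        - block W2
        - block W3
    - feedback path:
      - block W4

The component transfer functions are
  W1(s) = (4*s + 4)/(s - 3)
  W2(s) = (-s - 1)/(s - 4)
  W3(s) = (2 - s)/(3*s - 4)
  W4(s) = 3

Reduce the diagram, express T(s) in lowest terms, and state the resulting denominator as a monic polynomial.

The answer is s^3 - 32*s^2/9 + 11*s/9 + 4/3.

Reasoning:
Step 1. sum the parallel branches W2, W3 -> (-4*s^2 + 7*s - 4)/(3*s^2 - 16*s + 16)
Step 2. collapse the loop ((W2+W3) forward, W4 return) -> (4*s^2 - 7*s + 4)/(9*s^2 - 5*s - 4)
Step 3. combine W1, [(W2+W3)/(1+(W2+W3)*W4)] in parallel -> (40*s^3 - 3*s^2 - 11*s - 28)/(9*s^3 - 32*s^2 + 11*s + 12)
No further cancellation is possible in the step-3 result, so that is T(s). Its denominator becomes monic after dividing by the leading coefficient 9.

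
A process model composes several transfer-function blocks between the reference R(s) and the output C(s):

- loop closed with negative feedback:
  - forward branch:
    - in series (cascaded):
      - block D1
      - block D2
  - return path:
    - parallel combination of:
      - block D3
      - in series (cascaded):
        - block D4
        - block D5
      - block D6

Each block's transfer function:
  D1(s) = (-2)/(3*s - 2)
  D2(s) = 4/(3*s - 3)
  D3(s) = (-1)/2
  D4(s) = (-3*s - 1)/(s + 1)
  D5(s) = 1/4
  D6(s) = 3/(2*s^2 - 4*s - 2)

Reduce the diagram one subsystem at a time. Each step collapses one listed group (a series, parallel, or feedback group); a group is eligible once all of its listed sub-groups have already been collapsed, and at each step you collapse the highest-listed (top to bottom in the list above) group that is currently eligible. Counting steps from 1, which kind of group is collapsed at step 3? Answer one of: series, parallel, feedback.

Reducing step by step:

Step 1. cascade D1, D2
Step 2. reduce the series chain D4, D5
Step 3. add D3, (D4*D5), D6 (parallel)
Step 4. reduce the feedback loop with forward (D1*D2) and return (D3+(D4*D5)+D6)
The group at step 3 is a parallel group.

Answer: parallel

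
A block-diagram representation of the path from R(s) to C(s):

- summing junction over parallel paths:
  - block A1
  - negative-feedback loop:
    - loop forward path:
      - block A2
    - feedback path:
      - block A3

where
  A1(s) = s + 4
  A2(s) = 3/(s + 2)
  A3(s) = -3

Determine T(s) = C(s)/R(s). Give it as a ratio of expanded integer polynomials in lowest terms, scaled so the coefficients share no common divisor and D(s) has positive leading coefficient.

First reduce the diagram to T(s).

1. reduce the feedback loop with forward A2 and return A3 gives 3/(s - 7)
2. combine A1, [A2/(1+A2*A3)] in parallel; the result is T(s) itself (integer coefficients, no common factor, positive leading denominator coefficient)

Answer: (s^2 - 3*s - 25)/(s - 7)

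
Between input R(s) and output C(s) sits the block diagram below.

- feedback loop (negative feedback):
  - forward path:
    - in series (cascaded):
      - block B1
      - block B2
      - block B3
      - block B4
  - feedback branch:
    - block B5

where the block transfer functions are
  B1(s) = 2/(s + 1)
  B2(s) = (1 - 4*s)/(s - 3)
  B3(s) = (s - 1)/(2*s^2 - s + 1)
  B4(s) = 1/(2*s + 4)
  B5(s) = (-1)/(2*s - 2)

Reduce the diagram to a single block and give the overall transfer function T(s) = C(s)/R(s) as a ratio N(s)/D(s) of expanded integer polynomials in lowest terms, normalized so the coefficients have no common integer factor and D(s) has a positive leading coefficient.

Step 1 - series reduction of B1, B2, B3, B4; result (-4*s^2 + 5*s - 1)/(2*s^5 - s^4 - 13*s^3 - 5*s^2 - s - 6)
Step 2 - close the feedback loop around (B1*B2*B3*B4), B5; the result is T(s) itself (integer coefficients, no common factor, positive leading denominator coefficient)

Final answer: (-8*s^2 + 10*s - 2)/(4*s^5 - 2*s^4 - 26*s^3 - 10*s^2 + 2*s - 13)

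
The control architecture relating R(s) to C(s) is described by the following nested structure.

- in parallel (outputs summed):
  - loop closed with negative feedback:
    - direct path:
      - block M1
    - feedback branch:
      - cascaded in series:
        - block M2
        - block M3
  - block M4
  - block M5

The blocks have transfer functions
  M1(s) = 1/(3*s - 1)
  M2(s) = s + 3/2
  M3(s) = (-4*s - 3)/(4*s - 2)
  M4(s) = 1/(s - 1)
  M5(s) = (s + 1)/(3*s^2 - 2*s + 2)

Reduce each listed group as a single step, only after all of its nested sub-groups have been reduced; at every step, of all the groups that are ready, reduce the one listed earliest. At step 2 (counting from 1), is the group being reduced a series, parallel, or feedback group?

Step 1: multiply M2, M3 (series)
Step 2: close the feedback loop around M1, (M2*M3)
Step 3: parallel reduction of [M1/(1+M1*(M2*M3))], M4, M5
At step 2 the group reduced is feedback.

Therefore the answer is feedback.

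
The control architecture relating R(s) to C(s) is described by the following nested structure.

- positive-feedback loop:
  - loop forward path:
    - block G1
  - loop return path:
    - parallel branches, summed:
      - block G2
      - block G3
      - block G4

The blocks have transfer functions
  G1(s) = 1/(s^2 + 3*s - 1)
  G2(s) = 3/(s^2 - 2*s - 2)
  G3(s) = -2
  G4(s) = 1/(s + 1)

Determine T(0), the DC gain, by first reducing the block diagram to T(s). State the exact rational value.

1. sum the parallel branches G2, G3, G4, giving (-2*s^3 + 3*s^2 + 9*s + 5)/(s^3 - s^2 - 4*s - 2)
2. close the feedback loop around G1, (G2+G3+G4), giving (s^3 - s^2 - 4*s - 2)/(s^5 + 2*s^4 - 6*s^3 - 16*s^2 - 11*s - 3)
That last expression is T(s); at s = 0 only the constant terms survive, so T(0) = -2/(-3) = 2/3.

Final answer: 2/3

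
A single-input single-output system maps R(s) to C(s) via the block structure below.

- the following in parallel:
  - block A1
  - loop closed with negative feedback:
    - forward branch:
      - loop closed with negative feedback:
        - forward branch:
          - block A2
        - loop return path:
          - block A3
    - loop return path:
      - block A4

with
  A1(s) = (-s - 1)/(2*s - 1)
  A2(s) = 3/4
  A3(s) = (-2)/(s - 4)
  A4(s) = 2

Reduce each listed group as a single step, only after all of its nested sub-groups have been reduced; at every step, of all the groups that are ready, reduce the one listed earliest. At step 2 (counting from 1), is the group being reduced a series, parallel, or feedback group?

The answer is feedback.

Reasoning:
(1) collapse the loop (A2 forward, A3 return)
(2) apply the feedback formula to [A2/(1+A2*A3)], A4
(3) parallel reduction of A1, [[A2/(1+A2*A3)]/(1+[A2/(1+A2*A3)]*A4)]
The group at step 2 is a feedback group.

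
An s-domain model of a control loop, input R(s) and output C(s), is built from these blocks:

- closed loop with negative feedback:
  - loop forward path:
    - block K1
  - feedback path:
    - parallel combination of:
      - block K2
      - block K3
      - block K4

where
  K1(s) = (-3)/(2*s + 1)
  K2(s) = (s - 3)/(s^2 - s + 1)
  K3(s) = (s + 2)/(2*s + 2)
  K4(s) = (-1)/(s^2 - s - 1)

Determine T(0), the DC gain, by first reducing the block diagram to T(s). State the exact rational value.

The answer is -3/4.

Reasoning:
(1) parallel reduction of K2, K3, K4, giving (s^5 + 2*s^4 - 11*s^3 - 2*s^2 + 9*s + 2)/(2*s^5 - 2*s^4 - 2*s^3 + 2*s^2 - 2*s - 2)
(2) feedback reduction of K1, (K2+K3+K4), giving (-6*s^5 + 6*s^4 + 6*s^3 - 6*s^2 + 6*s + 6)/(4*s^6 - 5*s^5 - 12*s^4 + 35*s^3 + 4*s^2 - 33*s - 8)
DC gain: substitute s = 0 into T(s) from step 2: T(0) = 6/(-8) = -3/4.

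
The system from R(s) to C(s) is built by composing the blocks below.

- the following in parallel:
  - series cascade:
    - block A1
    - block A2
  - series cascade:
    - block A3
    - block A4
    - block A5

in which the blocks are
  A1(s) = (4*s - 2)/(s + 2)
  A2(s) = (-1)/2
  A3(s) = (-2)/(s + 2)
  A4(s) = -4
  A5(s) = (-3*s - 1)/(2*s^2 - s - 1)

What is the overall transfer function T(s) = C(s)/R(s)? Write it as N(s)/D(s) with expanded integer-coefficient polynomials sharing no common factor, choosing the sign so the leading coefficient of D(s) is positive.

Reducing step by step:

(1) series reduction of A1, A2, giving (1 - 2*s)/(s + 2)
(2) series reduction of A3, A4, A5, giving (-24*s - 8)/(2*s^3 + 3*s^2 - 3*s - 2)
(3) combine (A1*A2), (A3*A4*A5) in parallel: this yields T(s), and no further normalization is needed

Answer: (-4*s^3 + 4*s^2 - 23*s - 9)/(2*s^3 + 3*s^2 - 3*s - 2)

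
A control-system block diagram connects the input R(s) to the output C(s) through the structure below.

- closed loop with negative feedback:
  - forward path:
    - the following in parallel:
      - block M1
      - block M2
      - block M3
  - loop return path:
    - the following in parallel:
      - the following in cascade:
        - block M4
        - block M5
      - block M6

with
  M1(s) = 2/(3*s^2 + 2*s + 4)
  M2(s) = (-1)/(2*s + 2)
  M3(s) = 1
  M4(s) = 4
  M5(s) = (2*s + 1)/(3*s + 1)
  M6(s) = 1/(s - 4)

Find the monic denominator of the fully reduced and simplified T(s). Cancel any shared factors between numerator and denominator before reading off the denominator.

Reducing step by step:

Step 1: parallel reduction of M1, M2, M3 -> (6*s^3 + 7*s^2 + 14*s + 8)/(6*s^3 + 10*s^2 + 12*s + 8)
Step 2: multiply M4, M5 (series) -> (8*s + 4)/(3*s + 1)
Step 3: add (M4*M5), M6 (parallel) -> (8*s^2 - 25*s - 15)/(3*s^2 - 11*s - 4)
Step 4: feedback reduction of (M1+M2+M3), ((M4*M5)+M6) -> (18*s^5 - 45*s^4 - 59*s^3 - 158*s^2 - 144*s - 32)/(66*s^5 - 130*s^4 - 251*s^3 - 539*s^2 - 546*s - 152)
No further cancellation is possible in the step-4 result, so that is T(s). Its denominator becomes monic after dividing by the leading coefficient 66.

Answer: s^5 - 65*s^4/33 - 251*s^3/66 - 49*s^2/6 - 91*s/11 - 76/33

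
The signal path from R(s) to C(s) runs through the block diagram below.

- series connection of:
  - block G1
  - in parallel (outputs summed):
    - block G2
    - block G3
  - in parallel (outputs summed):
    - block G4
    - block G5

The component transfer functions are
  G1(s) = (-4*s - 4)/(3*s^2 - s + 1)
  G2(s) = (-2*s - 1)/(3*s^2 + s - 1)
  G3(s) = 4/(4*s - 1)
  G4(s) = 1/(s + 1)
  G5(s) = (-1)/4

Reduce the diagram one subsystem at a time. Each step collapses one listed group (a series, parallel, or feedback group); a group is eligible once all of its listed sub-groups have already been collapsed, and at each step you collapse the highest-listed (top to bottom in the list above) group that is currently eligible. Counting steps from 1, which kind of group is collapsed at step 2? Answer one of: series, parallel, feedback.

Answer: parallel

Working:
Step 1. sum the parallel branches G2, G3
Step 2. add G4, G5 (parallel)
Step 3. series reduction of G1, (G2+G3), (G4+G5)
Step 2: parallel.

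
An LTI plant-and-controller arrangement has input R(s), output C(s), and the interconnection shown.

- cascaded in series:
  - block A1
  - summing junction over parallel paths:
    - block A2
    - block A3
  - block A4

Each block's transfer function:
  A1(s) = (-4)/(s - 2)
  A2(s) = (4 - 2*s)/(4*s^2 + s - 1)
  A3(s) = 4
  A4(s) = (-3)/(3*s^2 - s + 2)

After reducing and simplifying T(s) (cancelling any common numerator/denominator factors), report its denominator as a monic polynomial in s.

1. parallel reduction of A2, A3: (16*s^2 + 2*s)/(4*s^2 + s - 1)
2. combine A1, (A2+A3), A4 in series: (192*s^2 + 24*s)/(12*s^5 - 25*s^4 + 6*s^3 - 5*s^2 - 8*s + 4)
T(s) is the step-2 result (common factors already cancelled). Leading coefficient of the denominator: 12. Divide through by 12 for the monic polynomial.

Answer: s^5 - 25*s^4/12 + s^3/2 - 5*s^2/12 - 2*s/3 + 1/3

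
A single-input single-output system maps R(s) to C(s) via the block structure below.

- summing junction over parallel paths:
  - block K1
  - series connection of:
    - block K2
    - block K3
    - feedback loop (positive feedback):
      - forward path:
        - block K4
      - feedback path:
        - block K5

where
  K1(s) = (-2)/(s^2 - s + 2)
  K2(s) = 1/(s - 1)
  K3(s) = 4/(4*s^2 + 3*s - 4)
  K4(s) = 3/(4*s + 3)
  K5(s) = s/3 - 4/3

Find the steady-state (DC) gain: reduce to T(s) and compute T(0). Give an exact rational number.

Reducing step by step:

1. feedback reduction of K4, K5 gives 3/(3*s + 7)
2. cascade K2, K3, [K4/(1-K4*K5)] gives 12/(12*s^4 + 25*s^3 - 28*s^2 - 37*s + 28)
3. sum the parallel branches K1, (K2*K3*[K4/(1-K4*K5)]) gives (-24*s^4 - 50*s^3 + 68*s^2 + 62*s - 32)/(12*s^6 + 13*s^5 - 29*s^4 + 41*s^3 + 9*s^2 - 102*s + 56)
DC gain: substitute s = 0 into T(s) from step 3: T(0) = -32/56 = -4/7.

Answer: -4/7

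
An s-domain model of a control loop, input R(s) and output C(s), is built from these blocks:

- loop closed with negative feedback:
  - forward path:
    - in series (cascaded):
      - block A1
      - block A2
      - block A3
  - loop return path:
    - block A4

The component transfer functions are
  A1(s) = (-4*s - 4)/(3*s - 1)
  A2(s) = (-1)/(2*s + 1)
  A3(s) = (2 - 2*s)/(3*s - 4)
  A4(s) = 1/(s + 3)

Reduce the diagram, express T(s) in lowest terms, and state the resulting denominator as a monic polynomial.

Step 1. multiply A1, A2, A3 (series), giving (8 - 8*s^2)/(18*s^3 - 21*s^2 - 7*s + 4)
Step 2. close the feedback loop around (A1*A2*A3), A4, giving (-8*s^3 - 24*s^2 + 8*s + 24)/(18*s^4 + 33*s^3 - 78*s^2 - 17*s + 20)
That last expression is T(s), already simplified. Scaling its denominator by 1/18 (the reciprocal of the leading coefficient) yields the monic denominator.

Answer: s^4 + 11*s^3/6 - 13*s^2/3 - 17*s/18 + 10/9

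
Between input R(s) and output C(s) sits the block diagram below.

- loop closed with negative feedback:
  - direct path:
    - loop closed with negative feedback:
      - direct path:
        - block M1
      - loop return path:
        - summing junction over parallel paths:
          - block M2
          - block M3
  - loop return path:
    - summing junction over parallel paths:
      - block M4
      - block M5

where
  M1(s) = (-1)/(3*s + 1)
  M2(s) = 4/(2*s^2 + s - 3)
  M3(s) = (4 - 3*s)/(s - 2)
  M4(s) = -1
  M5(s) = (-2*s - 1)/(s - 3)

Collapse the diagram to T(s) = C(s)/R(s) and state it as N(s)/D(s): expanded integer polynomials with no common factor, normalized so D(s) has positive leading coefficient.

First reduce the diagram to T(s).

(1) sum the parallel branches M2, M3 -> (-6*s^3 + 5*s^2 + 17*s - 20)/(2*s^3 - 3*s^2 - 5*s + 6)
(2) reduce the feedback loop with forward M1 and return (M2+M3) -> (-2*s^3 + 3*s^2 + 5*s - 6)/(6*s^4 - s^3 - 23*s^2 - 4*s + 26)
(3) reduce the parallel group M4, M5 -> (2 - 3*s)/(s - 3)
(4) reduce the feedback loop with forward [M1/(1+M1*(M2+M3))] and return (M4+M5): this yields T(s), and no further normalization is needed

Answer: (-2*s^4 + 9*s^3 - 4*s^2 - 21*s + 18)/(6*s^5 - 13*s^4 - 33*s^3 + 56*s^2 + 66*s - 90)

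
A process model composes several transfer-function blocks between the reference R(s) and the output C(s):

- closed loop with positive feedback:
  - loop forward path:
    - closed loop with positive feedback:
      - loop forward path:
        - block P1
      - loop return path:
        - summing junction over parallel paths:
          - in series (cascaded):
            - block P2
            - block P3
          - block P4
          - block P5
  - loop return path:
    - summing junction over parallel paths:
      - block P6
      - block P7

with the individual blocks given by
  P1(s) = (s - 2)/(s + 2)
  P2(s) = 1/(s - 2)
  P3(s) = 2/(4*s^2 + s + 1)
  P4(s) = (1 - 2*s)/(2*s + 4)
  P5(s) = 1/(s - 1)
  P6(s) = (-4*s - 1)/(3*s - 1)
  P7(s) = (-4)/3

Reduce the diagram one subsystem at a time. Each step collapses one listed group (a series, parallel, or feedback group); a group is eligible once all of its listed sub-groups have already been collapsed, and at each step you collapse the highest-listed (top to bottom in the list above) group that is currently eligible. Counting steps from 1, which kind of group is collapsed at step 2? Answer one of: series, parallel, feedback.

Step 1: combine P2, P3 in series
Step 2: reduce the parallel group (P2*P3), P4, P5
Step 3: close the feedback loop around P1, ((P2*P3)+P4+P5)
Step 4: add P6, P7 (parallel)
Step 5: collapse the loop ([P1/(1-P1*((P2*P3)+P4+P5))] forward, (P6+P7) return)
Step 2: parallel.

Therefore the answer is parallel.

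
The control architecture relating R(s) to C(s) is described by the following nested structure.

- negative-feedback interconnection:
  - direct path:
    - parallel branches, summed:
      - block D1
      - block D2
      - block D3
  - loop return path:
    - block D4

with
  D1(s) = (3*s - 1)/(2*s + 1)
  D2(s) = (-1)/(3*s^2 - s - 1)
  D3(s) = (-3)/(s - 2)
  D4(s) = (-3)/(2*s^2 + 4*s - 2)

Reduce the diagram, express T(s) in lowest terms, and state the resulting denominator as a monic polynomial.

(1) add D1, D2, D3 (parallel) -> (9*s^4 - 42*s^3 + 5*s^2 + 17*s + 3)/(6*s^4 - 11*s^3 - 5*s^2 + 5*s + 2)
(2) collapse the loop ((D1+D2+D3) forward, D4 return) -> (18*s^6 - 48*s^5 - 176*s^4 + 138*s^3 + 64*s^2 - 22*s - 6)/(12*s^6 + 2*s^5 - 93*s^4 + 138*s^3 + 19*s^2 - 53*s - 13)
The result of step 2 is T(s) in lowest terms. Its denominator has leading coefficient 12; dividing the denominator through by 12 makes it monic.

Answer: s^6 + s^5/6 - 31*s^4/4 + 23*s^3/2 + 19*s^2/12 - 53*s/12 - 13/12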